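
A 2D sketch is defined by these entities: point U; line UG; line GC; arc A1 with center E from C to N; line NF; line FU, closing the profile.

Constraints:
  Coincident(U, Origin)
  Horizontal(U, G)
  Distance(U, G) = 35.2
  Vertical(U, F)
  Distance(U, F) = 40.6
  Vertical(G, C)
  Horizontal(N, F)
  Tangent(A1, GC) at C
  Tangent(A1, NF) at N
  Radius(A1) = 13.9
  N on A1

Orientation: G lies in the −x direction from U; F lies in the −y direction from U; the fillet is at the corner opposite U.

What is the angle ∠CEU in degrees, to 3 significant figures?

129°

U is at the origin; UG is horizontal with |UG| = 35.2 and G on the −x side, so G = (-35.2, 0.00). UF is vertical with |UF| = 40.6 and F on the −y side, so F = (0.00, -40.6). The virtual corner opposite U is at (-35.2, -40.6). Tangency of A1 to GC means the radius EC is perpendicular to GC and the tangent condition forces EN to be normal to NF, with radius 13.9, so the center E sits 13.9 in from both sides at E = (-21.3, -26.7). That places the tangent points at C = (-35.2, -26.7) on GC and N = (-21.3, -40.6) on NF. Then cos ∠CEU = EC·EU / (|EC||EU|), giving 129°.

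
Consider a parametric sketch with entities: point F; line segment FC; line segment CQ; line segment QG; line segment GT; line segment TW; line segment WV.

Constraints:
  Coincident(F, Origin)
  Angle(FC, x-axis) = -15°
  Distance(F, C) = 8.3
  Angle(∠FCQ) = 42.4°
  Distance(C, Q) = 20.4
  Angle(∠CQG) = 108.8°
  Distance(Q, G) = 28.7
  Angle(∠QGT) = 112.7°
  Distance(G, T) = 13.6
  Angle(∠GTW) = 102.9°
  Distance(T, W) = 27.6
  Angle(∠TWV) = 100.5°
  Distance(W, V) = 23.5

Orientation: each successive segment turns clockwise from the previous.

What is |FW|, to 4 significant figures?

17.14

F is at the origin; FC runs at -15.0° with length 8.3, so C = (8.017, -2.148). ∠FCQ = 42.4° gives CQ at -152.6° from the x-axis; with |CQ| = 20.4, Q = (-10.09, -11.54). ∠CQG = 108.8° gives QG at 136.2° from the x-axis; with |QG| = 28.7, G = (-30.81, 8.328). ∠QGT = 112.7° gives GT at 68.90° from the x-axis; with |GT| = 13.6, T = (-25.91, 21.02). ∠GTW = 102.9° gives TW at -8.200° from the x-axis; with |TW| = 27.6, W = (1.405, 17.08). Then |FW| = |W − F| = 17.14.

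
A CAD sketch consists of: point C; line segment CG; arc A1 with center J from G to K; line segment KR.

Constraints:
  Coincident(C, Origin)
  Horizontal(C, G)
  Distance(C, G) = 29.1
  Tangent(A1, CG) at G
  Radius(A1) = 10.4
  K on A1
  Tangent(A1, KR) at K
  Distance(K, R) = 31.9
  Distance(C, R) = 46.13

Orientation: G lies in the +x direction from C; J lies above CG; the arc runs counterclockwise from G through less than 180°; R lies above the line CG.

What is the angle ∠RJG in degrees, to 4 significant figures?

161.6°

C is at the origin; CG is horizontal with |CG| = 29.1 and G on the +x side, so G = (29.10, 0.000). Tangency of A1 to CG means the radius JG is perpendicular to CG, so J = G + (0, 10.4) = (29.10, 10.40). Since JK ⟂ KR (tangency), |JR| = √(10.4² + 31.9²) = 33.55 regardless of where K sits on A1. So R lies on both circle(C, 46.13) and circle(J, 33.55); the above-CG intersection is R = (18.53, 42.24). K is the foot of the tangent from R: K = (37.47, 16.57).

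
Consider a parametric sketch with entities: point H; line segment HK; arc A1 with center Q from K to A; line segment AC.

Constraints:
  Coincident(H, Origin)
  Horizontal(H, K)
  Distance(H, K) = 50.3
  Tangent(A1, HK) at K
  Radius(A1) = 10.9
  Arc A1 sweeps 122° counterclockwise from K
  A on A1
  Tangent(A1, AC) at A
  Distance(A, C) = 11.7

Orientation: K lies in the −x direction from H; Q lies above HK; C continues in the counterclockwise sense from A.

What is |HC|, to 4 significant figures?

54.23

On A1, K sits at bearing -90° from Q; a 122° counterclockwise sweep puts A at bearing 32°, so A = Q + 10.9·(cos 32°, sin 32°) = (-41.06, 16.68). Tangency of A1 to AC means the radius QA is perpendicular to AC, so AC runs along (−sin 32°, cos 32°); with |AC| = 11.7, C = (-47.26, 26.60). Then |HC| = |C − H| = 54.23.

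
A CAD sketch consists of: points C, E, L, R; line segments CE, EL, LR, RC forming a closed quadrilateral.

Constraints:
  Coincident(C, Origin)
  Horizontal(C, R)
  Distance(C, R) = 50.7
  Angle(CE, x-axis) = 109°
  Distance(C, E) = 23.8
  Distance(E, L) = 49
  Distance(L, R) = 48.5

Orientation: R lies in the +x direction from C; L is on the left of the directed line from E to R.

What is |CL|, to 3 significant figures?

57.9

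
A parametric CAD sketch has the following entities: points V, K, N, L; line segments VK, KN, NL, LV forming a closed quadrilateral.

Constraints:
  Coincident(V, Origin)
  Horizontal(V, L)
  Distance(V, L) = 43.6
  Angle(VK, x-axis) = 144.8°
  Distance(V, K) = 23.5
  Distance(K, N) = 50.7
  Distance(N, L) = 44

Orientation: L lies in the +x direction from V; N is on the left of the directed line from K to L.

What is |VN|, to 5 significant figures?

46.430

Checks: |KN| = 50.70 ✓; |NL| = 44.00 ✓.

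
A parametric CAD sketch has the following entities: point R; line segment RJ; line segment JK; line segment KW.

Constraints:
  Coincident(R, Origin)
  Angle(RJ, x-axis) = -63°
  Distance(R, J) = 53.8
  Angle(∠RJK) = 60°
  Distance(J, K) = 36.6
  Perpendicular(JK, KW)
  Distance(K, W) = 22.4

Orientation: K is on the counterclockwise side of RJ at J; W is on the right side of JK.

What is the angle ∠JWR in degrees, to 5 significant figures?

50.529°

R is at the origin; RJ runs at -63.0° with length 53.8, so J = 53.8·(cos -63.0°, sin -63.0°) = (24.425, -47.936). ∠RJK = 60.0°, so JK runs at -63.0° + (180° − 60.0°) = 57.000° from the x-axis; with |JK| = 36.6, K = J + 36.6·(cos 57.000°, sin 57.000°) = (44.358, -17.241). JK is perpendicular to KW; with |KW| = 22.4 on the right of JK, W = K + 22.4·(0.83867, -0.54464) = (63.145, -29.441). Then cos ∠JWR = WJ·WR / (|WJ||WR|), giving 50.529°.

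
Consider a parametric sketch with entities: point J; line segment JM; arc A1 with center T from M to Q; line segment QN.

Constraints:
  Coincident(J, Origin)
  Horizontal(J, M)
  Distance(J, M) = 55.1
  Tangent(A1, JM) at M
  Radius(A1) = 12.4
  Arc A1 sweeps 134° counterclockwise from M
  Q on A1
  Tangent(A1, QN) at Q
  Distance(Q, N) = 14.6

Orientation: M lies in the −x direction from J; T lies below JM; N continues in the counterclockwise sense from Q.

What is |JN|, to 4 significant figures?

62.42

J is at the origin; J and M share the same y with |JM| = 55.1 and M on the −x side, so M = (-55.10, 0.000). Tangency of A1 to JM means the radius TM is perpendicular to JM, so T = M + (0, -12.4) = (-55.10, -12.40). On A1, M sits at bearing 90° from T; a 134° counterclockwise sweep puts Q at bearing 224°, so Q = T + 12.4·(cos 224°, sin 224°) = (-64.02, -21.01). Tangency of A1 to QN means the radius TQ is perpendicular to QN, so QN runs along (−sin 224°, cos 224°); with |QN| = 14.6, N = (-53.88, -31.52). Then |JN| = |N − J| = 62.42.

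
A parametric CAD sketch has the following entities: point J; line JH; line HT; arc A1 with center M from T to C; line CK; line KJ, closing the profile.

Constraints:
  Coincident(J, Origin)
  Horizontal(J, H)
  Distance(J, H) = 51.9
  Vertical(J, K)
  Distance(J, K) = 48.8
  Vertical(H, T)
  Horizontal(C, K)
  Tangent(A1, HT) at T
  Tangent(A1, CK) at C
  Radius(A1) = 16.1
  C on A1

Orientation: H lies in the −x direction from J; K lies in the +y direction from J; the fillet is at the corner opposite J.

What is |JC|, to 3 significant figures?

60.5

The virtual corner opposite J is at (-51.9, 48.8). A1 meets HT tangentially, so MT is at right angles to HT and tangency of A1 to CK means the radius MC is perpendicular to CK, with radius 16.1, so the center M sits 16.1 in from both sides at M = (-35.8, 32.7). That places the tangent points at T = (-51.9, 32.7) on HT and C = (-35.8, 48.8) on CK. Then |JC| = |C − J| = 60.5.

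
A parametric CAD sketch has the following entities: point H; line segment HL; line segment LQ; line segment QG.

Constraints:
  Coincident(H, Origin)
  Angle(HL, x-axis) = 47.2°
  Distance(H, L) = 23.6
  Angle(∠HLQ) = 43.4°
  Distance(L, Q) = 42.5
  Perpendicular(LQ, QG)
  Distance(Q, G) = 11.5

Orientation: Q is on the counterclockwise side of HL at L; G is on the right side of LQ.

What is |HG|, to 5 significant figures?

37.562

H is at the origin; HL runs at 47.2° with length 23.6, so L = 23.6·(cos 47.2°, sin 47.2°) = (16.035, 17.316). ∠HLQ = 43.4°, so LQ runs at 47.2° + (180° − 43.4°) = 183.80° from the x-axis; with |LQ| = 42.5, Q = L + 42.5·(cos 183.80°, sin 183.80°) = (-26.372, 14.499). The perpendicularity gives QG at right angles to LQ; with |QG| = 11.5 on the right of LQ, G = Q + 11.5·(-0.066274, 0.99780) = (-27.134, 25.974). Then |HG| = |G − H| = 37.562.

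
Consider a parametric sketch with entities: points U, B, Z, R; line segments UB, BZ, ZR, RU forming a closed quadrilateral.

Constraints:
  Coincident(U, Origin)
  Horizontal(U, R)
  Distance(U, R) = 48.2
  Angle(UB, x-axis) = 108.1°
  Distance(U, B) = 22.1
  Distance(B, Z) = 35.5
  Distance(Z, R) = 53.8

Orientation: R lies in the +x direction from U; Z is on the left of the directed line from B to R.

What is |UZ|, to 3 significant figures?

49.1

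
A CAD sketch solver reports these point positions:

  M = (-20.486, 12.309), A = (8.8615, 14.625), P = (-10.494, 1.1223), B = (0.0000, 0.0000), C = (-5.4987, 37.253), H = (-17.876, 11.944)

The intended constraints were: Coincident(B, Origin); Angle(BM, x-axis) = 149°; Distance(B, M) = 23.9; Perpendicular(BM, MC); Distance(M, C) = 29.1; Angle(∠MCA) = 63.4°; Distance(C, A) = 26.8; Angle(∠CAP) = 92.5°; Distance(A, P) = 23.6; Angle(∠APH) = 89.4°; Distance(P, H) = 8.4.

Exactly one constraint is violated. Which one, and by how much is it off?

Distance(P, H) = 8.4 — off by 4.70.

B = (0.00, 0.00) ✓; BM at 149.0° ✓; |BM| = 23.90 ✓; ∠(BM, MC) = 90.00° ✓; |MC| = 29.10 ✓; ∠MCA = 63.40° ✓; |CA| = 26.80 ✓; ∠CAP = 92.50° ✓; |AP| = 23.60 ✓; ∠APH = 89.40° ✓; |PH| = 13.10 ✗.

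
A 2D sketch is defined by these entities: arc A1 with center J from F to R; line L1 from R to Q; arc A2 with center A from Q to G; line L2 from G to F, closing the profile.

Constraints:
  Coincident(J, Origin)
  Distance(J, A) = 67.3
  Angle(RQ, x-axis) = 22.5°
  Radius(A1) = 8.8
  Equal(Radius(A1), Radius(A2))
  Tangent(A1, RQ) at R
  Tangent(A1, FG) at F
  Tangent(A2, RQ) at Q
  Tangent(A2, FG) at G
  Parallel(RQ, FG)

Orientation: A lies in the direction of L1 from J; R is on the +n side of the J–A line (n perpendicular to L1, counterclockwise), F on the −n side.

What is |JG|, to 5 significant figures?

67.873

The slot axis is L1's direction at 22.5°, so u = (cos 22.5°, sin 22.5°) = (0.92388, 0.38268) and n = (−sin 22.5°, cos 22.5°) = (-0.38268, 0.92388). J is at the origin and A lies 67.3 along u from J, so A = 67.3·u = (62.177, 25.755). Tangency of A1 to both parallel lines with radius 8.8 puts R and F at J ± 8.8·n: R = (-3.3676, 8.1301), F = (3.3676, -8.1301). Equal radii place Q and G the same way about A: Q = A + 8.8·n = (58.809, 33.885), G = A − 8.8·n = (65.545, 17.624). Then |JG| = |G − J| = 67.873.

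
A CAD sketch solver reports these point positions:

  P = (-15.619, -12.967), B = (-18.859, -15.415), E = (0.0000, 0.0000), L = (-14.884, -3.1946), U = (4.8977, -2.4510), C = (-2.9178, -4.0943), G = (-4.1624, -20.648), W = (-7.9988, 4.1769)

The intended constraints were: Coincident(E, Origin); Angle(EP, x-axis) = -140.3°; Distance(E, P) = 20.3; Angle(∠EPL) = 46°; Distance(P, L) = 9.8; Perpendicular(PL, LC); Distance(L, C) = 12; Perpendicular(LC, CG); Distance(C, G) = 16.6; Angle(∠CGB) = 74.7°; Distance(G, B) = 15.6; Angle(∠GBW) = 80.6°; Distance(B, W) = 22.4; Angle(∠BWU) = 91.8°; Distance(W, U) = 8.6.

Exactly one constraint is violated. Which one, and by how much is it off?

Distance(W, U) = 8.6 — off by 5.90.

E = (0.00, 0.00) ✓; EP at -140.3° ✓; |EP| = 20.30 ✓; ∠EPL = 46.00° ✓; |PL| = 9.800 ✓; ∠(PL, LC) = 90.00° ✓; |LC| = 12.00 ✓; ∠(LC, CG) = 90.00° ✓; |CG| = 16.60 ✓; ∠CGB = 74.70° ✓; |GB| = 15.60 ✓; ∠GBW = 80.60° ✓; |BW| = 22.40 ✓; ∠BWU = 91.80° ✓; |WU| = 14.50 ✗.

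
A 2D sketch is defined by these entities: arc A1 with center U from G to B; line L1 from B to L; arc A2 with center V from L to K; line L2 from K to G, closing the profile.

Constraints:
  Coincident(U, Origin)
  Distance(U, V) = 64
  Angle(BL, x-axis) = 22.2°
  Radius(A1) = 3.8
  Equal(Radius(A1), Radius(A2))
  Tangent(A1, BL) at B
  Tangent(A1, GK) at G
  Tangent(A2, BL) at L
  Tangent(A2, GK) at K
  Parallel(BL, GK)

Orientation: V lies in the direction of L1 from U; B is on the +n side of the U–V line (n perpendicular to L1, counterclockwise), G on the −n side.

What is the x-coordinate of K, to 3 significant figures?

60.7

The slot axis is L1's direction at 22.2°, so u = (cos 22.2°, sin 22.2°) = (0.926, 0.378) and n = (−sin 22.2°, cos 22.2°) = (-0.378, 0.926). U is at the origin and V lies 64.0 along u from U, so V = 64.0·u = (59.3, 24.2). Tangency of A1 to both parallel lines with radius 3.8 puts B and G at U ± 3.8·n: B = (-1.44, 3.52), G = (1.44, -3.52). Equal radii place L and K the same way about V: L = V + 3.8·n = (57.8, 27.7), K = V − 3.8·n = (60.7, 20.7). So K.x = 60.7.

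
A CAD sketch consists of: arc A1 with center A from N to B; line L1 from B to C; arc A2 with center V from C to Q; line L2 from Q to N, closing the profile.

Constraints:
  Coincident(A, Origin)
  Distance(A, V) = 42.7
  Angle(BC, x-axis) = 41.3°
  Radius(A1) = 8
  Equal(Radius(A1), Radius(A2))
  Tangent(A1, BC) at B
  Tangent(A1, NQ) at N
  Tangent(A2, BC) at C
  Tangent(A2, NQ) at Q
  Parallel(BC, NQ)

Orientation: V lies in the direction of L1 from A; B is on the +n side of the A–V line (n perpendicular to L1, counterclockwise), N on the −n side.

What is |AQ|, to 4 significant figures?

43.44

The slot axis is L1's direction at 41.3°, so u = (cos 41.3°, sin 41.3°) = (0.7513, 0.6600) and n = (−sin 41.3°, cos 41.3°) = (-0.6600, 0.7513). A is at the origin and V lies 42.7 along u from A, so V = 42.7·u = (32.08, 28.18). Tangency of A1 to both parallel lines with radius 8.0 puts B and N at A ± 8.0·n: B = (-5.280, 6.010), N = (5.280, -6.010). Equal radii place C and Q the same way about V: C = V + 8.0·n = (26.80, 34.19), Q = V − 8.0·n = (37.36, 22.17). Then |AQ| = |Q − A| = 43.44.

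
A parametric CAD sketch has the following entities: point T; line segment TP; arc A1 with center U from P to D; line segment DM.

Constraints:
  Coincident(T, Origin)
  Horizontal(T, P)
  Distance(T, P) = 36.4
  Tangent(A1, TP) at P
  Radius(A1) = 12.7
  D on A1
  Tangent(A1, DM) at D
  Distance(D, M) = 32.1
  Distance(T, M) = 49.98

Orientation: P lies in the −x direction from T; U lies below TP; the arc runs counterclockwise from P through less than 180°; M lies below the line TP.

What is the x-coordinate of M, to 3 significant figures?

-22.9

Checks: |TP| = 36.40 ✓; |UD| = 12.70 ✓; ∠(UD, DM) = 90.00° ✓; |DM| = 32.10 ✓; |TM| = 49.98 ✓.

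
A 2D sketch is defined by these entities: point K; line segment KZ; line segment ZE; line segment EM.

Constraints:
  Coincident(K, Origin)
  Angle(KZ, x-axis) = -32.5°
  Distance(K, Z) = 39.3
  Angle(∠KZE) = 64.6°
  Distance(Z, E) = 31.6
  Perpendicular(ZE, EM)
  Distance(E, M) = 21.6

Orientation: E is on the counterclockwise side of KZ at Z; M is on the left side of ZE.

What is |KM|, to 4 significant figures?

20.26

K is at the origin; KZ runs at -32.5° with length 39.3, so Z = 39.3·(cos -32.5°, sin -32.5°) = (33.15, -21.12). ∠KZE = 64.6°, so ZE runs at -32.5° + (180° − 64.6°) = 82.90° from the x-axis; with |ZE| = 31.6, E = Z + 31.6·(cos 82.90°, sin 82.90°) = (37.05, 10.24). ZE is perpendicular to EM; with |EM| = 21.6 on the left of ZE, M = E + 21.6·(-0.9923, 0.1236) = (15.62, 12.91). Then |KM| = |M − K| = 20.26.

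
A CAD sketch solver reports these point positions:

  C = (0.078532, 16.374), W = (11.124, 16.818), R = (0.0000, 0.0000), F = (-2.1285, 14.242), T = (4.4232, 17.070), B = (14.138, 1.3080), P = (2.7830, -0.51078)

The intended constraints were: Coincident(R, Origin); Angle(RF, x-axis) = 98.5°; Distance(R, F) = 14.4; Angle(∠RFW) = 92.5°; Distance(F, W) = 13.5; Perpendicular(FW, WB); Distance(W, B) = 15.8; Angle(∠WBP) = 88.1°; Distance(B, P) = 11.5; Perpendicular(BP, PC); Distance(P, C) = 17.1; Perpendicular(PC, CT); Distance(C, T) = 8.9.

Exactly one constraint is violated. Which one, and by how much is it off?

Distance(C, T) = 8.9 — off by 4.50.

R = (0.00, 0.00) ✓; RF at 98.50° ✓; |RF| = 14.40 ✓; ∠RFW = 92.50° ✓; |FW| = 13.50 ✓; ∠(FW, WB) = 90.00° ✓; |WB| = 15.80 ✓; ∠WBP = 88.10° ✓; |BP| = 11.50 ✓; ∠(BP, PC) = 90.00° ✓; |PC| = 17.10 ✓; ∠(PC, CT) = 90.00° ✓; |CT| = 4.400 ✗.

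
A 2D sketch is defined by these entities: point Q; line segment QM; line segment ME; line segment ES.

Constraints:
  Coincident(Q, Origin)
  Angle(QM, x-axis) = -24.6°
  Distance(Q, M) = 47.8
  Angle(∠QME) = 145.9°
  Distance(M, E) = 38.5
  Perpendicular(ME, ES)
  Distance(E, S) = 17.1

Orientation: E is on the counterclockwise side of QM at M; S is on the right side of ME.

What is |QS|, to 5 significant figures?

89.575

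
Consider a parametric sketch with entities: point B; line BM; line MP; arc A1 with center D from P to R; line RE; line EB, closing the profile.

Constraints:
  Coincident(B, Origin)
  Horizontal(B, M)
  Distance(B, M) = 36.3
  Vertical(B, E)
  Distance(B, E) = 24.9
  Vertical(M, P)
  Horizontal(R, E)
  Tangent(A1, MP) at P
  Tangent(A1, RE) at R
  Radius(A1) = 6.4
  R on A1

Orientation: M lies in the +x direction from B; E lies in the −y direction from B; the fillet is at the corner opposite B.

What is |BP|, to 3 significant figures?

40.7

B is at the origin; BM is horizontal with |BM| = 36.3 and M on the +x side, so M = (36.3, 0.00). B and E share the same x with |BE| = 24.9 and E on the −y side, so E = (0.00, -24.9). The virtual corner opposite B is at (36.3, -24.9). Tangency of A1 to MP means the radius DP is perpendicular to MP and A1 meets RE tangentially, so DR is at right angles to RE, with radius 6.4, so the center D sits 6.4 in from both sides at D = (29.9, -18.5). That places the tangent points at P = (36.3, -18.5) on MP and R = (29.9, -24.9) on RE. Then |BP| = |P − B| = 40.7.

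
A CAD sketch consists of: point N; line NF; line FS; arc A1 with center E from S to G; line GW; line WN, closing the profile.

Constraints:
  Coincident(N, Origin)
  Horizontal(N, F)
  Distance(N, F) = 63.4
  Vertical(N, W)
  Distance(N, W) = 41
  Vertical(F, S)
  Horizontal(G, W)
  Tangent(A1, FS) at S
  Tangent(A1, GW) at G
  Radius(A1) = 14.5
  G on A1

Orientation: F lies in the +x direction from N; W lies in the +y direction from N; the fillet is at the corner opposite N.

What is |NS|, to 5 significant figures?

68.715

N is at the origin; N and F share the same y with |NF| = 63.4 and F on the +x side, so F = (63.400, 0.0000). N and W share the same x with |NW| = 41.0 and W on the +y side, so W = (0.0000, 41.000). The virtual corner opposite N is at (63.400, 41.000). A1 meets FS tangentially, so ES is at right angles to FS and since A1 is tangent to GW there, EG ⟂ GW, with radius 14.5, so the center E sits 14.5 in from both sides at E = (48.900, 26.500). That places the tangent points at S = (63.400, 26.500) on FS and G = (48.900, 41.000) on GW. Then |NS| = |S − N| = 68.715.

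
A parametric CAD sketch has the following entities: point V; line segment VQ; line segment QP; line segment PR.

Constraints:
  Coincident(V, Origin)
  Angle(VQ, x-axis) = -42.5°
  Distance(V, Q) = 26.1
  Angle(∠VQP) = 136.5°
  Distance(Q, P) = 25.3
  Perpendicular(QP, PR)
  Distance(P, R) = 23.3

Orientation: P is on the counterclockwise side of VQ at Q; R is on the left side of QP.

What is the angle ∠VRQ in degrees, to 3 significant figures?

35.8°

V is at the origin; VQ runs at -42.5° with length 26.1, so Q = 26.1·(cos -42.5°, sin -42.5°) = (19.2, -17.6). ∠VQP = 136.5°, so QP runs at -42.5° + (180° − 136.5°) = 1.00° from the x-axis; with |QP| = 25.3, P = Q + 25.3·(cos 1.00°, sin 1.00°) = (44.5, -17.2). QP is perpendicular to PR; with |PR| = 23.3 on the left of QP, R = P + 23.3·(-0.0175, 1.00) = (44.1, 6.11). Then cos ∠VRQ = RV·RQ / (|RV||RQ|), giving 35.8°.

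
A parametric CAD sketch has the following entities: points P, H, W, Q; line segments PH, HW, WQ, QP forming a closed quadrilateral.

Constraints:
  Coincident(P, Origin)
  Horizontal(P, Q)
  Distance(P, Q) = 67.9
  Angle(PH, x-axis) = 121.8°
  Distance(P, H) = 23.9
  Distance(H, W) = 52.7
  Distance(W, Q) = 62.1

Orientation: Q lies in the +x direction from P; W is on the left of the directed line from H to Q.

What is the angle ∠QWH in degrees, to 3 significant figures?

92.3°

Checks: |HW| = 52.70 ✓; |WQ| = 62.10 ✓.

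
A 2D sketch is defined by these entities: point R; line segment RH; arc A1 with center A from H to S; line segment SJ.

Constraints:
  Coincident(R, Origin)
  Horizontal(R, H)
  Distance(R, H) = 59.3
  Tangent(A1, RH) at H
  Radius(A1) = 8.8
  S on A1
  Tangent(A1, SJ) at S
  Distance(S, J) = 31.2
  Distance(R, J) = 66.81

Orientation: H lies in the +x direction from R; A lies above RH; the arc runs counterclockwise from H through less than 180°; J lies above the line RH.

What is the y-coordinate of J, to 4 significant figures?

40.61

Checks: |AS| = 8.800 ✓; ∠(AS, SJ) = 90.00° ✓; |SJ| = 31.20 ✓; |RJ| = 66.81 ✓.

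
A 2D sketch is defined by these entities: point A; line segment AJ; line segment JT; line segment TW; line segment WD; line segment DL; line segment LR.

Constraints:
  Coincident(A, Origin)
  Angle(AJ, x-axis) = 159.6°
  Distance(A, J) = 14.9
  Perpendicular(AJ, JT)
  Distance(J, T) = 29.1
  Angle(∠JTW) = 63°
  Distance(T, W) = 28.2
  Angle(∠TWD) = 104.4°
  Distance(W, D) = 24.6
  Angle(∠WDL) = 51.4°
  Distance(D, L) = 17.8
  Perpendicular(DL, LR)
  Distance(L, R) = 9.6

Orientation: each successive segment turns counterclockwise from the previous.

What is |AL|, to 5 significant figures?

8.8079

∠TWD = 104.4° gives WD at 82.200° from the x-axis; with |WD| = 24.6, D = (7.2428, 5.5324). ∠WDL = 51.4° gives DL at -149.20° from the x-axis; with |DL| = 17.8, L = (-8.0467, -3.5819). Then |AL| = |L − A| = 8.8079.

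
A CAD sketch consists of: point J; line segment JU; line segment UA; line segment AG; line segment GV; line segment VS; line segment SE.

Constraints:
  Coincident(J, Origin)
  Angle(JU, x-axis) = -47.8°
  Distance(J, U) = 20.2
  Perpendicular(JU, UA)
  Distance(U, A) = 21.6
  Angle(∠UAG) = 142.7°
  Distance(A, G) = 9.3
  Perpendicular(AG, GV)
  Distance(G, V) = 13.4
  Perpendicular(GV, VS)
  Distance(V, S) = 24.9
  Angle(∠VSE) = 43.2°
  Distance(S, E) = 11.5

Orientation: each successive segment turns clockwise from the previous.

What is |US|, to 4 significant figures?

1.612

J is at the origin; JU runs at -47.8° with length 20.2, so U = (13.57, -14.96). JU ⟂ UA, so UA runs at -137.8°; with |UA| = 21.6, A = (-2.433, -29.47). ∠UAG = 142.7° gives AG at -175.1° from the x-axis; with |AG| = 9.3, G = (-11.70, -30.27). The perpendicularity gives GV at right angles to AG, so GV runs at 94.90°; with |GV| = 13.4, V = (-12.84, -16.92). GV is perpendicular to VS, so VS runs at 4.900°; with |VS| = 24.9, S = (11.97, -14.79). Then |US| = |S − U| = 1.612.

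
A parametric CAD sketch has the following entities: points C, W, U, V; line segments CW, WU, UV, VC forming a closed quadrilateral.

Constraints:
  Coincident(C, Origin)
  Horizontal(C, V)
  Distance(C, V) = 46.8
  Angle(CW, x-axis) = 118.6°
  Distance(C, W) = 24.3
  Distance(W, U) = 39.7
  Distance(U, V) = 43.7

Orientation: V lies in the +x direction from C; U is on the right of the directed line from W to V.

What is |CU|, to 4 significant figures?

15.48

Checks: |WU| = 39.70 ✓; |UV| = 43.70 ✓.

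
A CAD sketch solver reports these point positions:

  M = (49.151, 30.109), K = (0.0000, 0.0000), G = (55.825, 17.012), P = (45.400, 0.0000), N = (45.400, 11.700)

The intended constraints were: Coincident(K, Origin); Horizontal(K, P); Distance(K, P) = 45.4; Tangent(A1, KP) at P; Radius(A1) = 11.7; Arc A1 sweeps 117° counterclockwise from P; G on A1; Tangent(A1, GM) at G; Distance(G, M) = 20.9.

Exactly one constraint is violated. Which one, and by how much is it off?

Distance(G, M) = 20.9 — off by 6.20.

K = (0.00, 0.00) ✓; K.y = 0.00, P.y = 0.00 ✓; |KP| = 45.40 ✓; ∠(NP, PK) = 90.00° ✓; |NP| = 11.70 ✓; bearing(N→G) − bearing(N→P) = 117.0° ✓; |NG| = 11.70 ✓; ∠(NG, GM) = 90.00° ✓; |GM| = 14.70 ✗.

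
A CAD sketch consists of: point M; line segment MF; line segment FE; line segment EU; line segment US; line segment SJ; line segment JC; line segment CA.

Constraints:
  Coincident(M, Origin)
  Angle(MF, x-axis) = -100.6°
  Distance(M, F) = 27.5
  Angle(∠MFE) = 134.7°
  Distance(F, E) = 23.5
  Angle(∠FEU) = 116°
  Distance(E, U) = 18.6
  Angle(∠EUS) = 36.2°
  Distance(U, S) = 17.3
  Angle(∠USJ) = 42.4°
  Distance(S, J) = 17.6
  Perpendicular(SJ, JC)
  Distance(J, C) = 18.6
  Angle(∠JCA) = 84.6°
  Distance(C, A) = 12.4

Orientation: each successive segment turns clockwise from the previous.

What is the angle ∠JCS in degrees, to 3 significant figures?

43.4°

M is at the origin; MF runs at -100.6° with length 27.5, so F = (-5.06, -27.0). ∠MFE = 134.7° gives FE at -146° from the x-axis; with |FE| = 23.5, E = (-24.5, -40.2). ∠FEU = 116.0° gives EU at 150° from the x-axis; with |EU| = 18.6, U = (-40.6, -30.9). ∠EUS = 36.2° gives US at 6.30° from the x-axis; with |US| = 17.3, S = (-23.4, -29.0). ∠USJ = 42.4° gives SJ at -131° from the x-axis; with |SJ| = 17.6, J = (-35.1, -42.3). The perpendicularity gives JC at right angles to SJ, so JC runs at 139°; with |JC| = 18.6, C = (-49.0, -30.0). Then cos ∠JCS = CJ·CS / (|CJ||CS|), giving 43.4°.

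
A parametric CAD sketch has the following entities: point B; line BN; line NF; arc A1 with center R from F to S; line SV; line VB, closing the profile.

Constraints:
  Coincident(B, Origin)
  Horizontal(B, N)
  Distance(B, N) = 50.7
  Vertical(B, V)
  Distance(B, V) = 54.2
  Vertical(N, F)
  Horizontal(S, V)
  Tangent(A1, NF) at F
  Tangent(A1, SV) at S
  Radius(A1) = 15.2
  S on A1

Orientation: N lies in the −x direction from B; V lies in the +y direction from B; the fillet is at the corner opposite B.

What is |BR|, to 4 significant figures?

52.74

BV is vertical with |BV| = 54.2 and V on the +y side, so V = (0.000, 54.20). The virtual corner opposite B is at (-50.70, 54.20). The tangent condition forces RF to be normal to NF and A1 meets SV tangentially, so RS is at right angles to SV, with radius 15.2, so the center R sits 15.2 in from both sides at R = (-35.50, 39.00). Then |BR| = |R − B| = 52.74.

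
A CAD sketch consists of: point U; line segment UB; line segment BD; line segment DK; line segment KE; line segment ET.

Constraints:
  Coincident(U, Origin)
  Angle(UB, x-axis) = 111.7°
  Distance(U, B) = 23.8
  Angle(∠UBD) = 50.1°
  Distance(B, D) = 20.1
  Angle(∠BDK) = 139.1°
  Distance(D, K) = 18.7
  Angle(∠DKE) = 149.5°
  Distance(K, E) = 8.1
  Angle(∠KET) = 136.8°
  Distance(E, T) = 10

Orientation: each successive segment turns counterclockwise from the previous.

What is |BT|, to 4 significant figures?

43.68

U is at the origin; UB runs at 111.7° with length 23.8, so B = (-8.800, 22.11). ∠UBD = 50.1° gives BD at -118.4° from the x-axis; with |BD| = 20.1, D = (-18.36, 4.432). ∠BDK = 139.1° gives DK at -77.50° from the x-axis; with |DK| = 18.7, K = (-14.31, -13.82). ∠DKE = 149.5° gives KE at -47.00° from the x-axis; with |KE| = 8.1, E = (-8.788, -19.75). ∠KET = 136.8° gives ET at -3.800° from the x-axis; with |ET| = 10.0, T = (1.190, -20.41). Then |BT| = |T − B| = 43.68.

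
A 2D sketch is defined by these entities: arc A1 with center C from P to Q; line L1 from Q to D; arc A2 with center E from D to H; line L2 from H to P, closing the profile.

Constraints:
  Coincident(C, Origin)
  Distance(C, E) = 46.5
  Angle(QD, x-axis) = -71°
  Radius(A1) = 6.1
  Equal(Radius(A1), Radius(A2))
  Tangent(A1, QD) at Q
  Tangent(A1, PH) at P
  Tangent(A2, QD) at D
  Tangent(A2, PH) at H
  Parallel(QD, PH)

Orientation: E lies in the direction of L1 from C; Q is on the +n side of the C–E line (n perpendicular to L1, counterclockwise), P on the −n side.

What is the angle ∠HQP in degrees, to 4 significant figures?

75.30°

The slot axis is L1's direction at -71.0°, so u = (cos -71.0°, sin -71.0°) = (0.3256, -0.9455) and n = (−sin -71.0°, cos -71.0°) = (0.9455, 0.3256). C is at the origin and E lies 46.5 along u from C, so E = 46.5·u = (15.14, -43.97). Tangency of A1 to both parallel lines with radius 6.1 puts Q and P at C ± 6.1·n: Q = (5.768, 1.986), P = (-5.768, -1.986). Equal radii place D and H the same way about E: D = E + 6.1·n = (20.91, -41.98), H = E − 6.1·n = (9.371, -45.95). Then cos ∠HQP = QH·QP / (|QH||QP|), giving 75.30°.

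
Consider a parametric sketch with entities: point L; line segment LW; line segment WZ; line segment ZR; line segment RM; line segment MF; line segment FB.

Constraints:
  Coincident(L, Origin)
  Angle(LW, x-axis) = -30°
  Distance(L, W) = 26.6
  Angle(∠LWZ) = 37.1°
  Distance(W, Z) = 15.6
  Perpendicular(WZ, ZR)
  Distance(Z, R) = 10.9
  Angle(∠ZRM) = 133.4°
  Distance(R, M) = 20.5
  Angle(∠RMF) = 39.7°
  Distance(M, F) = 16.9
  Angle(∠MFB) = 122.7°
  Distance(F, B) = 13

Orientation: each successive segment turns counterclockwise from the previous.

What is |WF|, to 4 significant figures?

8.652

L is at the origin; LW runs at -30.0° with length 26.6, so W = (23.04, -13.30). ∠LWZ = 37.1° gives WZ at 112.9° from the x-axis; with |WZ| = 15.6, Z = (16.97, 1.070). WZ is perpendicular to ZR, so ZR runs at -157.1°; with |ZR| = 10.9, R = (6.925, -3.171). ∠ZRM = 133.4° gives RM at -110.5° from the x-axis; with |RM| = 20.5, M = (-0.2542, -22.37). ∠RMF = 39.7° gives MF at 29.80° from the x-axis; with |MF| = 16.9, F = (14.41, -13.97). Then |WF| = |F − W| = 8.652.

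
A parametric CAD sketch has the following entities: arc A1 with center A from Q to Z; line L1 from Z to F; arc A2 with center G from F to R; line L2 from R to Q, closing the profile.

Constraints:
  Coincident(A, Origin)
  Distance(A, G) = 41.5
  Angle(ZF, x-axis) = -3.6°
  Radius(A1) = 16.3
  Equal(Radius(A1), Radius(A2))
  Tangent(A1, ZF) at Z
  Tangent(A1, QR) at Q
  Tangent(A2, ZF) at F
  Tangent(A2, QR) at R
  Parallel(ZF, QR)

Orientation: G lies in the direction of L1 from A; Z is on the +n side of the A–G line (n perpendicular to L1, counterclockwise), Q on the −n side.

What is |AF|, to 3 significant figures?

44.6

The slot axis is L1's direction at -3.6°, so u = (cos -3.6°, sin -3.6°) = (0.998, -0.0628) and n = (−sin -3.6°, cos -3.6°) = (0.0628, 0.998). A is at the origin and G lies 41.5 along u from A, so G = 41.5·u = (41.4, -2.61). Tangency of A1 to both parallel lines with radius 16.3 puts Z and Q at A ± 16.3·n: Z = (1.02, 16.3), Q = (-1.02, -16.3). Equal radii place F and R the same way about G: F = G + 16.3·n = (42.4, 13.7), R = G − 16.3·n = (40.4, -18.9). Then |AF| = |F − A| = 44.6.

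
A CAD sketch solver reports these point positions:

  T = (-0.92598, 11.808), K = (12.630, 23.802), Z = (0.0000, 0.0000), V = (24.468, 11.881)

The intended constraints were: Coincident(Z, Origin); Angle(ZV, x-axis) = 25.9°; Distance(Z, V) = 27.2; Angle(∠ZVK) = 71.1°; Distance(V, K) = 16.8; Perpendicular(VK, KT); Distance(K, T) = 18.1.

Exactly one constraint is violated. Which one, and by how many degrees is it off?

Perpendicular(VK, KT) — off by 3.30°.

Z = (0.00, 0.00) ✓; ZV at 25.90° ✓; |ZV| = 27.20 ✓; ∠ZVK = 71.10° ✓; |VK| = 16.80 ✓; ∠(VK, KT) = 86.70° ✗; |KT| = 18.10 ✓.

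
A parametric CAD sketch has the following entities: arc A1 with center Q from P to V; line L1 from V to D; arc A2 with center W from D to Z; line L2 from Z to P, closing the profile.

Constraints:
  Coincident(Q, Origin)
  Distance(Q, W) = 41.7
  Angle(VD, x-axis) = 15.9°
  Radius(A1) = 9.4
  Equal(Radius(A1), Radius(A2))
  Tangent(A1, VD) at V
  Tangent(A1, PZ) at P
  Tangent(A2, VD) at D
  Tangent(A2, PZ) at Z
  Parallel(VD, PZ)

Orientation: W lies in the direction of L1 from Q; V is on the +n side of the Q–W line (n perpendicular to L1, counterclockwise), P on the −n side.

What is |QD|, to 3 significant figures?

42.7

The slot axis is L1's direction at 15.9°, so u = (cos 15.9°, sin 15.9°) = (0.962, 0.274) and n = (−sin 15.9°, cos 15.9°) = (-0.274, 0.962). Q is at the origin and W lies 41.7 along u from Q, so W = 41.7·u = (40.1, 11.4). Tangency of A1 to both parallel lines with radius 9.4 puts V and P at Q ± 9.4·n: V = (-2.58, 9.04), P = (2.58, -9.04). Equal radii place D and Z the same way about W: D = W + 9.4·n = (37.5, 20.5), Z = W − 9.4·n = (42.7, 2.38). Then |QD| = |D − Q| = 42.7.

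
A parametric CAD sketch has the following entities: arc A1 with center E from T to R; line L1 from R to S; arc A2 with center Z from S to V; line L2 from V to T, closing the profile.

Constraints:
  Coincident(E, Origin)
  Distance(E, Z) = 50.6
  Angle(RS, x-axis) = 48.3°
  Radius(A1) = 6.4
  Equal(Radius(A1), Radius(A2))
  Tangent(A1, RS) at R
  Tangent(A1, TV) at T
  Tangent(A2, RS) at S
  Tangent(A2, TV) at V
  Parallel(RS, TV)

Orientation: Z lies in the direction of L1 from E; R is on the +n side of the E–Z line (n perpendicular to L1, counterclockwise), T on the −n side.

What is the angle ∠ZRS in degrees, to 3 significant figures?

7.21°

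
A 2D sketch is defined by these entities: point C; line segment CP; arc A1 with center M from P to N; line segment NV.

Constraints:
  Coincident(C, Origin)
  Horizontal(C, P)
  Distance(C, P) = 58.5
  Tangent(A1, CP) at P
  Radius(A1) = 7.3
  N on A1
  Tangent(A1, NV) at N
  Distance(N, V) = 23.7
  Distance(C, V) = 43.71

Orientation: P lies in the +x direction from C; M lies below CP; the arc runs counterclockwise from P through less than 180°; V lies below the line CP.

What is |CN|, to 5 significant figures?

52.837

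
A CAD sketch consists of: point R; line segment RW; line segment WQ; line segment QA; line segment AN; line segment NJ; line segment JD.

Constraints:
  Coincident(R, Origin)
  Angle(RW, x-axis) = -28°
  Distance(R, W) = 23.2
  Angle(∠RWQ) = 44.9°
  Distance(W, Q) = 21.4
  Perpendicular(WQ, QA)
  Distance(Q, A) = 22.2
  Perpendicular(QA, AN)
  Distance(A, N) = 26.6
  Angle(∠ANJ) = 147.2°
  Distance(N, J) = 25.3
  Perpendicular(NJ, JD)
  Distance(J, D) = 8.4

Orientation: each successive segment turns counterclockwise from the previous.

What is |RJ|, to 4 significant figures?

43.62

R is at the origin; RW runs at -28.0° with length 23.2, so W = (20.48, -10.89). ∠RWQ = 44.9° gives WQ at 107.1° from the x-axis; with |WQ| = 21.4, Q = (14.19, 9.562). The perpendicularity gives QA at right angles to WQ, so QA runs at -162.9°; with |QA| = 22.2, A = (-7.027, 3.035). QA ⟂ AN, so AN runs at -72.90°; with |AN| = 26.6, N = (0.7948, -22.39). ∠ANJ = 147.2° gives NJ at -40.10° from the x-axis; with |NJ| = 25.3, J = (20.15, -38.69). Then |RJ| = |J − R| = 43.62.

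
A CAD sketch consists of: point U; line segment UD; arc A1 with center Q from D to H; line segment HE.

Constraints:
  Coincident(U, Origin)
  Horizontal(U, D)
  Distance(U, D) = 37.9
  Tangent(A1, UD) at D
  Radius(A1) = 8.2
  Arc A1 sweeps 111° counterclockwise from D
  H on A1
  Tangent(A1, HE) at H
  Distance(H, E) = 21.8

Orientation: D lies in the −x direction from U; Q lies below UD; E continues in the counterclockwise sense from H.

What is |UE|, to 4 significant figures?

49.15

U is at the origin; UD is horizontal with |UD| = 37.9 and D on the −x side, so D = (-37.90, 0.000). Tangency of A1 to UD means the radius QD is perpendicular to UD, so Q = D + (0, -8.2) = (-37.90, -8.200). On A1, D sits at bearing 90° from Q; a 111° counterclockwise sweep puts H at bearing 201°, so H = Q + 8.2·(cos 201°, sin 201°) = (-45.56, -11.14). Tangency of A1 to HE means the radius QH is perpendicular to HE, so HE runs along (−sin 201°, cos 201°); with |HE| = 21.8, E = (-37.74, -31.49). Then |UE| = |E − U| = 49.15.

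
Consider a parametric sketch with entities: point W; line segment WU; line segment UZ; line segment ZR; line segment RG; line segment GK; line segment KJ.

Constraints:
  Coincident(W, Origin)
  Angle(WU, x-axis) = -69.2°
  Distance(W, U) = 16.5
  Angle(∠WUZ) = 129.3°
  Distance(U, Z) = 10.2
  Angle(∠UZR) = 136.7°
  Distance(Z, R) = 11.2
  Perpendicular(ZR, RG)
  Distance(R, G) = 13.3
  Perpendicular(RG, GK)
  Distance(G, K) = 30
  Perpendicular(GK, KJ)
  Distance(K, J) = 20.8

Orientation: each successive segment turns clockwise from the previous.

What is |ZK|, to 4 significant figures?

23.03

ZR ⟂ RG, so RG runs at 106.8°; with |RG| = 13.3, G = (-13.79, -14.77). RG ⟂ GK, so GK runs at 16.80°; with |GK| = 30.0, K = (14.93, -6.101). Then |ZK| = |K − Z| = 23.03.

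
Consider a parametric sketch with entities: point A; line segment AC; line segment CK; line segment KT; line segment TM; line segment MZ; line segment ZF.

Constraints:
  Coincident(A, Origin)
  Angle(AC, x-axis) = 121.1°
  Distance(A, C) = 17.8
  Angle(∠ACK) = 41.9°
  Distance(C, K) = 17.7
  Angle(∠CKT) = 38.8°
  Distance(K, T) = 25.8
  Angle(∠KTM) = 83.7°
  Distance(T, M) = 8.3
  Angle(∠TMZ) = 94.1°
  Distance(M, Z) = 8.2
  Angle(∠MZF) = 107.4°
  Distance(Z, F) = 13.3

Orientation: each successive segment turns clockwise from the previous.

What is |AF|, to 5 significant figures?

2.7800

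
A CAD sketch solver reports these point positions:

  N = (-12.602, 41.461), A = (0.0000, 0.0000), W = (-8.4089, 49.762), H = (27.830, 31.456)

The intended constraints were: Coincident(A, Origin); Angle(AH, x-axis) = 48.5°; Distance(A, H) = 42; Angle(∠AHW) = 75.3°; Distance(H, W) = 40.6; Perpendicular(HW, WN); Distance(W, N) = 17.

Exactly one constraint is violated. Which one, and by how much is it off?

Distance(W, N) = 17 — off by 7.70.

A = (0.00, 0.00) ✓; AH at 48.50° ✓; |AH| = 42.00 ✓; ∠AHW = 75.30° ✓; |HW| = 40.60 ✓; ∠(HW, WN) = 90.00° ✓; |WN| = 9.300 ✗.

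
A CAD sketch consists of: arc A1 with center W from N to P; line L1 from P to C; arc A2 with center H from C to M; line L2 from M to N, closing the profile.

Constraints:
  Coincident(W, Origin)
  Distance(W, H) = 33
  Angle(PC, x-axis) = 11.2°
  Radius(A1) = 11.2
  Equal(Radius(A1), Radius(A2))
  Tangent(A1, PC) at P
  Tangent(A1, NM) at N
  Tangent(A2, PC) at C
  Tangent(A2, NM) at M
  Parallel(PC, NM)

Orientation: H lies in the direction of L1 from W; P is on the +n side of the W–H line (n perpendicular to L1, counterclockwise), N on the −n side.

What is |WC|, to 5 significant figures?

34.849

The slot axis is L1's direction at 11.2°, so u = (cos 11.2°, sin 11.2°) = (0.98096, 0.19423) and n = (−sin 11.2°, cos 11.2°) = (-0.19423, 0.98096). W is at the origin and H lies 33.0 along u from W, so H = 33.0·u = (32.372, 6.4097). Tangency of A1 to both parallel lines with radius 11.2 puts P and N at W ± 11.2·n: P = (-2.1754, 10.987), N = (2.1754, -10.987). Equal radii place C and M the same way about H: C = H + 11.2·n = (30.196, 17.396), M = H − 11.2·n = (34.547, -4.5770). Then |WC| = |C − W| = 34.849.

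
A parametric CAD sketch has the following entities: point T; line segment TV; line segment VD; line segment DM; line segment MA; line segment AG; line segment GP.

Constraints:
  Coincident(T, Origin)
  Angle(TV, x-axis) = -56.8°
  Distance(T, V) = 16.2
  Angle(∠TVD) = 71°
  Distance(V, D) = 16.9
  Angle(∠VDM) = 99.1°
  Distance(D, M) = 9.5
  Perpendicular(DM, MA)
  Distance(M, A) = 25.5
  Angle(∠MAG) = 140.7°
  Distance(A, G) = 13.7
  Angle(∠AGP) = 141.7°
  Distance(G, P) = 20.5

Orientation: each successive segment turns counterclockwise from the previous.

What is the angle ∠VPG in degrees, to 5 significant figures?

42.843°

T is at the origin; TV runs at -56.8° with length 16.2, so V = (8.8705, -13.556). ∠TVD = 71.0° gives VD at 52.200° from the x-axis; with |VD| = 16.9, D = (19.229, -0.20196). ∠VDM = 99.1° gives DM at 133.10° from the x-axis; with |DM| = 9.5, M = (12.738, 6.7346). DM is perpendicular to MA, so MA runs at -136.90°; with |MA| = 25.5, A = (-5.8816, -10.689). ∠MAG = 140.7° gives AG at -97.600° from the x-axis; with |AG| = 13.7, G = (-7.6935, -24.269). ∠AGP = 141.7° gives GP at -59.300° from the x-axis; with |GP| = 20.5, P = (2.7726, -41.896). Then cos ∠VPG = PV·PG / (|PV||PG|), giving 42.843°.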